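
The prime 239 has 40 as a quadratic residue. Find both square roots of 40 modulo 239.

76, 163

Since 239 ≡ 3 (mod 4), a square root of 40 is 40^((239+1)/4) = 40^60 mod 239.
Repeated squaring: 40^2≡166, 40^4≡71, 40^8≡22, 40^16≡6, 40^32≡36 (mod 239).
40^60 = 40^(32+16+8+4) ≡ 163 (mod 239).
Check: 163² = 26569 ≡ 40 (mod 239). The two roots are 76 and 163.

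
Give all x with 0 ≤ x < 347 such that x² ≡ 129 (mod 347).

Since 347 ≡ 3 (mod 4), a square root of 129 is 129^((347+1)/4) = 129^87 mod 347.
Repeated squaring: 129^2≡332, 129^4≡225, 129^8≡310, 129^16≡328, 129^32≡14, 129^64≡196 (mod 347).
129^87 = 129^(64+16+4+2+1) ≡ 167 (mod 347).
Check: 167² = 27889 ≡ 129 (mod 347). The two roots are 167 and 180.

167, 180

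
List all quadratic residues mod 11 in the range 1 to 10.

1, 3, 4, 5, 9

Square k = 1,…,5 (k and 11−k give the same square):
1²=1, 2²=4, 3²=9, 4²≡5, 5²≡3 (mod 11).
So the quadratic residues mod 11 are {1, 3, 4, 5, 9}.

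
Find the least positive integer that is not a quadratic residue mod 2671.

(2/2671) = +1, so 2 is a residue.
(3/2671) = −1, so 3 is the smallest positive non-residue mod 2671.

3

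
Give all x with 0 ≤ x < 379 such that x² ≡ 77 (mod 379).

142, 237

Since 379 ≡ 3 (mod 4), a square root of 77 is 77^((379+1)/4) = 77^95 mod 379.
Repeated squaring: 77^2≡244, 77^4≡33, 77^8≡331, 77^16≡30, 77^32≡142, 77^64≡77 (mod 379).
77^95 = 77^(64+16+8+4+2+1) ≡ 142 (mod 379).
Check: 142² = 20164 ≡ 77 (mod 379). The two roots are 142 and 237.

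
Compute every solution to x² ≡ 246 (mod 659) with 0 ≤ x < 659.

107, 552

Since 659 ≡ 3 (mod 4), a square root of 246 is 246^((659+1)/4) = 246^165 mod 659.
Repeated squaring: 246^2≡547, 246^4≡23, 246^8≡529, 246^16≡425, 246^32≡59, 246^64≡186, 246^128≡328 (mod 659).
246^165 = 246^(128+32+4+1) ≡ 107 (mod 659).
Check: 107² = 11449 ≡ 246 (mod 659). The two roots are 107 and 552.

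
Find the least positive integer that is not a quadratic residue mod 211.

2

(2/211) = −1, so 2 is the smallest positive non-residue mod 211.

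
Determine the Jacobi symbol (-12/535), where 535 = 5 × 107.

First reduce: -12 ≡ 523 (mod 535).
Reciprocity: 523 ≡ 3 and 535 ≡ 3 (mod 4), so (523/535) = −(535/523).
Reduce top mod 523: now compute (12/523).
Pull out 2^2: since 523 ≡ 3 (mod 8), (2/523) = -1, so (2/523)^2 = +1.
Reciprocity: 3 ≡ 3 and 523 ≡ 3 (mod 4), so (3/523) = −(523/3).
Reduce top mod 3: now compute (1/3).
Reached (1/3) = 1. Collecting the sign flips along the way, the symbol is +1.

1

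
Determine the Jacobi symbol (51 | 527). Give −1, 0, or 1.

Reciprocity: 51 ≡ 3 and 527 ≡ 3 (mod 4), so (51/527) = −(527/51).
Reduce top mod 51: now compute (17/51).
Reciprocity: 17 ≡ 1 and 51 ≡ 3 (mod 4), so (17/51) = +(51/17).
Reduce top mod 17: now compute (0/17).
Top reduces to 0: gcd > 1, so the symbol is 0.

0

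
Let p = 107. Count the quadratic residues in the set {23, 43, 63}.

(23/107) = +1 → QR.
(43/107) = -1 → non-residue.
(63/107) = -1 → non-residue.
Total quadratic residues among the 3: 1.

1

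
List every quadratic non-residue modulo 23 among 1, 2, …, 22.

Square k = 1,…,11 (k and 23−k give the same square):
1²=1, 2²=4, 3²=9, 4²=16, 5²≡2, 6²≡13, 7²≡3, 8²≡18, 9²≡12, 10²≡8, 11²≡6 (mod 23).
The residues are {1, 2, 3, 4, 6, 8, 9, 12, 13, 16, 18}; the non-residues are the remaining 11 nonzero classes.

5 7 10 11 14 15 17 19 20 21 22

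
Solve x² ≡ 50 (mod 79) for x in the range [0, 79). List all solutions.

Since 79 ≡ 3 (mod 4), a square root of 50 is 50^((79+1)/4) = 50^20 mod 79.
Repeated squaring: 50^2≡51, 50^4≡73, 50^8≡36, 50^16≡32 (mod 79).
50^20 = 50^(16+4) ≡ 45 (mod 79).
Check: 45² = 2025 ≡ 50 (mod 79). The two roots are 34 and 45.

34, 45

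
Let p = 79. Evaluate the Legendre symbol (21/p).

Reciprocity: 21 ≡ 1 and 79 ≡ 3 (mod 4), so (21/79) = +(79/21).
Reduce top mod 21: now compute (16/21).
Pull out 2^4: since 21 ≡ 5 (mod 8), (2/21) = -1, so (2/21)^4 = +1.
Reached (1/21) = 1. Collecting the sign flips along the way, the symbol is +1.

1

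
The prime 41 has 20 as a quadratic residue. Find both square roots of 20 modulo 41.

15, 26

41 ≡ 1 (mod 4), so we find a root by search.
Trying successive values, 15² = 225 ≡ 20 (mod 41). The other root is 41 − 15 = 26.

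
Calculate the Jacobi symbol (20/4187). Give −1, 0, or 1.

Pull out 2^2: since 4187 ≡ 3 (mod 8), (2/4187) = -1, so (2/4187)^2 = +1.
Reciprocity: 5 ≡ 1 and 4187 ≡ 3 (mod 4), so (5/4187) = +(4187/5).
Reduce top mod 5: now compute (2/5).
Pull out 2: since 5 ≡ 5 (mod 8), (2/5) = -1.
Reached (1/5) = 1. Collecting the sign flips along the way, the symbol is -1.

-1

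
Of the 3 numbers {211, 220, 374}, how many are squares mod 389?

2

(211/389) = +1 → QR.
(220/389) = +1 → QR.
(374/389) = -1 → non-residue.
Total quadratic residues among the 3: 2.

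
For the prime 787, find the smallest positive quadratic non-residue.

(2/787) = −1, so 2 is the smallest positive non-residue mod 787.

2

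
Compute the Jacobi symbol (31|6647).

Reciprocity: 31 ≡ 3 and 6647 ≡ 3 (mod 4), so (31/6647) = −(6647/31).
Reduce top mod 31: now compute (13/31).
Reciprocity: 13 ≡ 1 and 31 ≡ 3 (mod 4), so (13/31) = +(31/13).
Reduce top mod 13: now compute (5/13).
Reciprocity: 5 ≡ 1 and 13 ≡ 1 (mod 4), so (5/13) = +(13/5).
Reduce top mod 5: now compute (3/5).
Reciprocity: 3 ≡ 3 and 5 ≡ 1 (mod 4), so (3/5) = +(5/3).
Reduce top mod 3: now compute (2/3).
Pull out 2: since 3 ≡ 3 (mod 8), (2/3) = -1.
Reached (1/3) = 1. Collecting the sign flips along the way, the symbol is +1.

1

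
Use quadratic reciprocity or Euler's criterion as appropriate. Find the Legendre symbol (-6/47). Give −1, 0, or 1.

Euler's criterion: (-6/47) ≡ 41^23 (mod 47).
41^2 ≡ 36 (mod 47)
41^4 ≡ 27 (mod 47)
41^8 ≡ 24 (mod 47)
41^16 ≡ 12 (mod 47)
41^23 = 41^(16+4+2+1) ≡ 46 (mod 47).
Result is 46 ≡ −1, so (-6/47) = −1.

-1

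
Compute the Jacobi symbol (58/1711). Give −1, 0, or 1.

Pull out 2: since 1711 ≡ 7 (mod 8), (2/1711) = +1.
Reciprocity: 29 ≡ 1 and 1711 ≡ 3 (mod 4), so (29/1711) = +(1711/29).
Reduce top mod 29: now compute (0/29).
Top reduces to 0: gcd > 1, so the symbol is 0.

0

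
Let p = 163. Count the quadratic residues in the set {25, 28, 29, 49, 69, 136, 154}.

(25/163) = +1 → QR.
(28/163) = -1 → non-residue.
(29/163) = -1 → non-residue.
(49/163) = +1 → QR.
(69/163) = +1 → QR.
(136/163) = +1 → QR.
(154/163) = -1 → non-residue.
Total quadratic residues among the 7: 4.

4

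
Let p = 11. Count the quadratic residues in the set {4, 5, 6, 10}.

2

(4/11) = +1 → QR.
(5/11) = +1 → QR.
(6/11) = -1 → non-residue.
(10/11) = -1 → non-residue.
Total quadratic residues among the 4: 2.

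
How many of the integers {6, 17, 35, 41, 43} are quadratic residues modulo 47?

(6/47) = +1 → QR.
(17/47) = +1 → QR.
(35/47) = -1 → non-residue.
(41/47) = -1 → non-residue.
(43/47) = -1 → non-residue.
Total quadratic residues among the 5: 2.

2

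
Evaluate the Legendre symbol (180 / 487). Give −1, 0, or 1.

Euler's criterion: (180/487) ≡ 180^243 (mod 487).
180^2 ≡ 258 (mod 487)
180^4 ≡ 332 (mod 487)
180^8 ≡ 162 (mod 487)
180^16 ≡ 433 (mod 487)
180^32 ≡ 481 (mod 487)
180^64 ≡ 36 (mod 487)
180^128 ≡ 322 (mod 487)
180^243 = 180^(128+64+32+16+2+1) ≡ 486 (mod 487).
Result is 486 ≡ −1, so (180/487) = −1.

-1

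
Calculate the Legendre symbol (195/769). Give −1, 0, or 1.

Reciprocity: 195 ≡ 3 and 769 ≡ 1 (mod 4), so (195/769) = +(769/195).
Reduce top mod 195: now compute (184/195).
Pull out 2^3: since 195 ≡ 3 (mod 8), (2/195) = -1, so (2/195)^3 = -1.
Reciprocity: 23 ≡ 3 and 195 ≡ 3 (mod 4), so (23/195) = −(195/23).
Reduce top mod 23: now compute (11/23).
Reciprocity: 11 ≡ 3 and 23 ≡ 3 (mod 4), so (11/23) = −(23/11).
Reduce top mod 11: now compute (1/11).
Reached (1/11) = 1. Collecting the sign flips along the way, the symbol is -1.

-1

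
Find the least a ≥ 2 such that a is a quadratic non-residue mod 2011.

(2/2011) = −1, so 2 is the smallest positive non-residue mod 2011.

2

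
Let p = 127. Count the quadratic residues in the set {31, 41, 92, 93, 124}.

(31/127) = +1 → QR.
(41/127) = +1 → QR.
(92/127) = -1 → non-residue.
(93/127) = -1 → non-residue.
(124/127) = +1 → QR.
Total quadratic residues among the 5: 3.

3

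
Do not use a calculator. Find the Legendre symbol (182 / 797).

Euler's criterion: (182/797) ≡ 182^398 (mod 797).
182^2 ≡ 447 (mod 797)
182^4 ≡ 559 (mod 797)
182^8 ≡ 57 (mod 797)
182^16 ≡ 61 (mod 797)
182^32 ≡ 533 (mod 797)
182^64 ≡ 357 (mod 797)
182^128 ≡ 726 (mod 797)
182^256 ≡ 259 (mod 797)
182^398 = 182^(256+128+8+4+2) ≡ 1 (mod 797).
Result is 1, so (182/797) = 1.

1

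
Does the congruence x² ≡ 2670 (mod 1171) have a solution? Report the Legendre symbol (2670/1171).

-1

First reduce: 2670 ≡ 328 (mod 1171).
Pull out 2^3: since 1171 ≡ 3 (mod 8), (2/1171) = -1, so (2/1171)^3 = -1.
Reciprocity: 41 ≡ 1 and 1171 ≡ 3 (mod 4), so (41/1171) = +(1171/41).
Reduce top mod 41: now compute (23/41).
Reciprocity: 23 ≡ 3 and 41 ≡ 1 (mod 4), so (23/41) = +(41/23).
Reduce top mod 23: now compute (18/23).
Pull out 2: since 23 ≡ 7 (mod 8), (2/23) = +1.
Reciprocity: 9 ≡ 1 and 23 ≡ 3 (mod 4), so (9/23) = +(23/9).
Reduce top mod 9: now compute (5/9).
Reciprocity: 5 ≡ 1 and 9 ≡ 1 (mod 4), so (5/9) = +(9/5).
Reduce top mod 5: now compute (4/5).
Pull out 2^2: since 5 ≡ 5 (mod 8), (2/5) = -1, so (2/5)^2 = +1.
Reached (1/5) = 1. Collecting the sign flips along the way, the symbol is -1.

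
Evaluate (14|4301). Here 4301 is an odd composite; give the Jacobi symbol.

Pull out 2: since 4301 ≡ 5 (mod 8), (2/4301) = -1.
Reciprocity: 7 ≡ 3 and 4301 ≡ 1 (mod 4), so (7/4301) = +(4301/7).
Reduce top mod 7: now compute (3/7).
Reciprocity: 3 ≡ 3 and 7 ≡ 3 (mod 4), so (3/7) = −(7/3).
Reduce top mod 3: now compute (1/3).
Reached (1/3) = 1. Collecting the sign flips along the way, the symbol is +1.

1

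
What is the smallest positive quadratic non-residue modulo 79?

3

(2/79) = +1, so 2 is a residue.
(3/79) = −1, so 3 is the smallest positive non-residue mod 79.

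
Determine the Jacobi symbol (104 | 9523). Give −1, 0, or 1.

1

Pull out 2^3: since 9523 ≡ 3 (mod 8), (2/9523) = -1, so (2/9523)^3 = -1.
Reciprocity: 13 ≡ 1 and 9523 ≡ 3 (mod 4), so (13/9523) = +(9523/13).
Reduce top mod 13: now compute (7/13).
Reciprocity: 7 ≡ 3 and 13 ≡ 1 (mod 4), so (7/13) = +(13/7).
Reduce top mod 7: now compute (6/7).
Pull out 2: since 7 ≡ 7 (mod 8), (2/7) = +1.
Reciprocity: 3 ≡ 3 and 7 ≡ 3 (mod 4), so (3/7) = −(7/3).
Reduce top mod 3: now compute (1/3).
Reached (1/3) = 1. Collecting the sign flips along the way, the symbol is +1.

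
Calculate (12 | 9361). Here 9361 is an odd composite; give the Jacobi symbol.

Pull out 2^2: since 9361 ≡ 1 (mod 8), (2/9361) = +1, so (2/9361)^2 = +1.
Reciprocity: 3 ≡ 3 and 9361 ≡ 1 (mod 4), so (3/9361) = +(9361/3).
Reduce top mod 3: now compute (1/3).
Reached (1/3) = 1. Collecting the sign flips along the way, the symbol is +1.

1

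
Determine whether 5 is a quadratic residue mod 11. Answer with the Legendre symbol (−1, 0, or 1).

1

Euler's criterion: (5/11) ≡ 5^5 (mod 11).
5^2 ≡ 3 (mod 11)
5^4 ≡ 9 (mod 11)
5^5 = 5^(4+1) ≡ 1 (mod 11).
Result is 1, so (5/11) = 1.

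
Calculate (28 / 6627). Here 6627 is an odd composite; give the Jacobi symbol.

Pull out 2^2: since 6627 ≡ 3 (mod 8), (2/6627) = -1, so (2/6627)^2 = +1.
Reciprocity: 7 ≡ 3 and 6627 ≡ 3 (mod 4), so (7/6627) = −(6627/7).
Reduce top mod 7: now compute (5/7).
Reciprocity: 5 ≡ 1 and 7 ≡ 3 (mod 4), so (5/7) = +(7/5).
Reduce top mod 5: now compute (2/5).
Pull out 2: since 5 ≡ 5 (mod 8), (2/5) = -1.
Reached (1/5) = 1. Collecting the sign flips along the way, the symbol is +1.

1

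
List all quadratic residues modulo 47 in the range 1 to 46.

1, 2, 3, 4, 6, 7, 8, 9, 12, 14, 16, 17, 18, 21, 24, 25, 27, 28, 32, 34, 36, 37, 42

Square k = 1,…,23 (k and 47−k give the same square):
1²=1, 2²=4, 3²=9, 4²=16, 5²=25, 6²=36, 7²≡2, 8²≡17, 9²≡34, 10²≡6, 11²≡27, 12²≡3, 13²≡28, 14²≡8, 15²≡37, 16²≡21, 17²≡7, 18²≡42, 19²≡32, 20²≡24, 21²≡18, 22²≡14, 23²≡12 (mod 47).
So the quadratic residues mod 47 are {1, 2, 3, 4, 6, 7, 8, 9, 12, 14, 16, 17, 18, 21, 24, 25, 27, 28, 32, 34, 36, 37, 42}.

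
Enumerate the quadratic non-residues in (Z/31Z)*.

3, 6, 11, 12, 13, 15, 17, 21, 22, 23, 24, 26, 27, 29, 30

Square k = 1,…,15 (k and 31−k give the same square):
1²=1, 2²=4, 3²=9, 4²=16, 5²=25, 6²≡5, 7²≡18, 8²≡2, 9²≡19, 10²≡7, 11²≡28, 12²≡20, 13²≡14, 14²≡10, 15²≡8 (mod 31).
The residues are {1, 2, 4, 5, 7, 8, 9, 10, 14, 16, 18, 19, 20, 25, 28}; the non-residues are the remaining 15 nonzero classes.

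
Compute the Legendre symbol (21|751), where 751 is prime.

Reciprocity: 21 ≡ 1 and 751 ≡ 3 (mod 4), so (21/751) = +(751/21).
Reduce top mod 21: now compute (16/21).
Pull out 2^4: since 21 ≡ 5 (mod 8), (2/21) = -1, so (2/21)^4 = +1.
Reached (1/21) = 1. Collecting the sign flips along the way, the symbol is +1.

1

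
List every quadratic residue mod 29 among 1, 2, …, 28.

Square k = 1,…,14 (k and 29−k give the same square):
1²=1, 2²=4, 3²=9, 4²=16, 5²=25, 6²≡7, 7²≡20, 8²≡6, 9²≡23, 10²≡13, 11²≡5, 12²≡28, 13²≡24, 14²≡22 (mod 29).
So the quadratic residues mod 29 are {1, 4, 5, 6, 7, 9, 13, 16, 20, 22, 23, 24, 25, 28}.

1,4,5,6,7,9,13,16,20,22,23,24,25,28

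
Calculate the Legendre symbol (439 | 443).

-1

Reciprocity: 439 ≡ 3 and 443 ≡ 3 (mod 4), so (439/443) = −(443/439).
Reduce top mod 439: now compute (4/439).
Pull out 2^2: since 439 ≡ 7 (mod 8), (2/439) = +1, so (2/439)^2 = +1.
Reached (1/439) = 1. Collecting the sign flips along the way, the symbol is -1.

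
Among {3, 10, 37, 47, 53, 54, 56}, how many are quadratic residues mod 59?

2

(3/59) = +1 → QR.
(10/59) = -1 → non-residue.
(37/59) = -1 → non-residue.
(47/59) = -1 → non-residue.
(53/59) = +1 → QR.
(54/59) = -1 → non-residue.
(56/59) = -1 → non-residue.
Total quadratic residues among the 7: 2.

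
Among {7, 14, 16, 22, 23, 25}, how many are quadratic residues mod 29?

5

(7/29) = +1 → QR.
(14/29) = -1 → non-residue.
(16/29) = +1 → QR.
(22/29) = +1 → QR.
(23/29) = +1 → QR.
(25/29) = +1 → QR.
Total quadratic residues among the 6: 5.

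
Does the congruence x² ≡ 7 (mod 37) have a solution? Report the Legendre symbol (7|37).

Reciprocity: 7 ≡ 3 and 37 ≡ 1 (mod 4), so (7/37) = +(37/7).
Reduce top mod 7: now compute (2/7).
Pull out 2: since 7 ≡ 7 (mod 8), (2/7) = +1.
Reached (1/7) = 1. Collecting the sign flips along the way, the symbol is +1.

1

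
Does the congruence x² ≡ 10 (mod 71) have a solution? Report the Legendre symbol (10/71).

1

Pull out 2: since 71 ≡ 7 (mod 8), (2/71) = +1.
Reciprocity: 5 ≡ 1 and 71 ≡ 3 (mod 4), so (5/71) = +(71/5).
Reduce top mod 5: now compute (1/5).
Reached (1/5) = 1. Collecting the sign flips along the way, the symbol is +1.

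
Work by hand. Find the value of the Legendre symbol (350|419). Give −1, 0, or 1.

-1

Pull out 2: since 419 ≡ 3 (mod 8), (2/419) = -1.
Reciprocity: 175 ≡ 3 and 419 ≡ 3 (mod 4), so (175/419) = −(419/175).
Reduce top mod 175: now compute (69/175).
Reciprocity: 69 ≡ 1 and 175 ≡ 3 (mod 4), so (69/175) = +(175/69).
Reduce top mod 69: now compute (37/69).
Reciprocity: 37 ≡ 1 and 69 ≡ 1 (mod 4), so (37/69) = +(69/37).
Reduce top mod 37: now compute (32/37).
Pull out 2^5: since 37 ≡ 5 (mod 8), (2/37) = -1, so (2/37)^5 = -1.
Reached (1/37) = 1. Collecting the sign flips along the way, the symbol is -1.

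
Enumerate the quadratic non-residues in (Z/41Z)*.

Square k = 1,…,20 (k and 41−k give the same square):
1²=1, 2²=4, 3²=9, 4²=16, 5²=25, 6²=36, 7²≡8, 8²≡23, 9²≡40, 10²≡18, 11²≡39, 12²≡21, 13²≡5, 14²≡32, 15²≡20, 16²≡10, 17²≡2, 18²≡37, 19²≡33, 20²≡31 (mod 41).
The residues are {1, 2, 4, 5, 8, 9, 10, 16, 18, 20, 21, 23, 25, 31, 32, 33, 36, 37, 39, 40}; the non-residues are the remaining 20 nonzero classes.

3, 6, 7, 11, 12, 13, 14, 15, 17, 19, 22, 24, 26, 27, 28, 29, 30, 34, 35, 38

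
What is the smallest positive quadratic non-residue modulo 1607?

(2/1607) = +1, so 2 is a residue.
(3/1607) = +1, so 3 is a residue.
(4/1607) = +1, so 4 is a residue.
(5/1607) = −1, so 5 is the smallest positive non-residue mod 1607.

5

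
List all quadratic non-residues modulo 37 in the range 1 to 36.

Square k = 1,…,18 (k and 37−k give the same square):
1²=1, 2²=4, 3²=9, 4²=16, 5²=25, 6²=36, 7²≡12, 8²≡27, 9²≡7, 10²≡26, 11²≡10, 12²≡33, 13²≡21, 14²≡11, 15²≡3, 16²≡34, 17²≡30, 18²≡28 (mod 37).
The residues are {1, 3, 4, 7, 9, 10, 11, 12, 16, 21, 25, 26, 27, 28, 30, 33, 34, 36}; the non-residues are the remaining 18 nonzero classes.

2, 5, 6, 8, 13, 14, 15, 17, 18, 19, 20, 22, 23, 24, 29, 31, 32, 35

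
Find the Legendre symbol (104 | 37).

1

First reduce: 104 ≡ 30 (mod 37).
Pull out 2: since 37 ≡ 5 (mod 8), (2/37) = -1.
Reciprocity: 15 ≡ 3 and 37 ≡ 1 (mod 4), so (15/37) = +(37/15).
Reduce top mod 15: now compute (7/15).
Reciprocity: 7 ≡ 3 and 15 ≡ 3 (mod 4), so (7/15) = −(15/7).
Reduce top mod 7: now compute (1/7).
Reached (1/7) = 1. Collecting the sign flips along the way, the symbol is +1.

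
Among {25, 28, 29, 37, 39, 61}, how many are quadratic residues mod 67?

(25/67) = +1 → QR.
(28/67) = -1 → non-residue.
(29/67) = +1 → QR.
(37/67) = +1 → QR.
(39/67) = +1 → QR.
(61/67) = -1 → non-residue.
Total quadratic residues among the 6: 4.

4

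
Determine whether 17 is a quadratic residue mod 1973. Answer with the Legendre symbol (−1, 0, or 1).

Reciprocity: 17 ≡ 1 and 1973 ≡ 1 (mod 4), so (17/1973) = +(1973/17).
Reduce top mod 17: now compute (1/17).
Reached (1/17) = 1. Collecting the sign flips along the way, the symbol is +1.

1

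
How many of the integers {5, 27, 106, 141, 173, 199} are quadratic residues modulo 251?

4

(5/251) = +1 → QR.
(27/251) = +1 → QR.
(106/251) = +1 → QR.
(141/251) = -1 → non-residue.
(173/251) = +1 → QR.
(199/251) = -1 → non-residue.
Total quadratic residues among the 6: 4.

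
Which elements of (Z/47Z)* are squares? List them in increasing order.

Square k = 1,…,23 (k and 47−k give the same square):
1²=1, 2²=4, 3²=9, 4²=16, 5²=25, 6²=36, 7²≡2, 8²≡17, 9²≡34, 10²≡6, 11²≡27, 12²≡3, 13²≡28, 14²≡8, 15²≡37, 16²≡21, 17²≡7, 18²≡42, 19²≡32, 20²≡24, 21²≡18, 22²≡14, 23²≡12 (mod 47).
So the quadratic residues mod 47 are {1, 2, 3, 4, 6, 7, 8, 9, 12, 14, 16, 17, 18, 21, 24, 25, 27, 28, 32, 34, 36, 37, 42}.

1,2,3,4,6,7,8,9,12,14,16,17,18,21,24,25,27,28,32,34,36,37,42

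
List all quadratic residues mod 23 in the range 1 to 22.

Square k = 1,…,11 (k and 23−k give the same square):
1²=1, 2²=4, 3²=9, 4²=16, 5²≡2, 6²≡13, 7²≡3, 8²≡18, 9²≡12, 10²≡8, 11²≡6 (mod 23).
So the quadratic residues mod 23 are {1, 2, 3, 4, 6, 8, 9, 12, 13, 16, 18}.

1,2,3,4,6,8,9,12,13,16,18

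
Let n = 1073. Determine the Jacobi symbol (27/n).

-1

Reciprocity: 27 ≡ 3 and 1073 ≡ 1 (mod 4), so (27/1073) = +(1073/27).
Reduce top mod 27: now compute (20/27).
Pull out 2^2: since 27 ≡ 3 (mod 8), (2/27) = -1, so (2/27)^2 = +1.
Reciprocity: 5 ≡ 1 and 27 ≡ 3 (mod 4), so (5/27) = +(27/5).
Reduce top mod 5: now compute (2/5).
Pull out 2: since 5 ≡ 5 (mod 8), (2/5) = -1.
Reached (1/5) = 1. Collecting the sign flips along the way, the symbol is -1.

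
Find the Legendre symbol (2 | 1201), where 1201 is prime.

1

Pull out 2: since 1201 ≡ 1 (mod 8), (2/1201) = +1.
Reached (1/1201) = 1. Collecting the sign flips along the way, the symbol is +1.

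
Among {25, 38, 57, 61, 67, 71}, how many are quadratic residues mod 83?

3

(25/83) = +1 → QR.
(38/83) = +1 → QR.
(57/83) = -1 → non-residue.
(61/83) = +1 → QR.
(67/83) = -1 → non-residue.
(71/83) = -1 → non-residue.
Total quadratic residues among the 6: 3.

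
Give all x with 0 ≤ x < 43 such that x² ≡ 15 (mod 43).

Since 43 ≡ 3 (mod 4), a square root of 15 is 15^((43+1)/4) = 15^11 mod 43.
Repeated squaring: 15^2≡10, 15^4≡14, 15^8≡24 (mod 43).
15^11 = 15^(8+2+1) ≡ 31 (mod 43).
Check: 31² = 961 ≡ 15 (mod 43). The two roots are 12 and 31.

12, 31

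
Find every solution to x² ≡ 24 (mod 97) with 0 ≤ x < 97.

11, 86

97 ≡ 1 (mod 4), so we find a root by search.
Trying successive values, 11² = 121 ≡ 24 (mod 97). The other root is 97 − 11 = 86.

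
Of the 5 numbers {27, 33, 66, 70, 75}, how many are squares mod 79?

0

(27/79) = -1 → non-residue.
(33/79) = -1 → non-residue.
(66/79) = -1 → non-residue.
(70/79) = -1 → non-residue.
(75/79) = -1 → non-residue.
Total quadratic residues among the 5: 0.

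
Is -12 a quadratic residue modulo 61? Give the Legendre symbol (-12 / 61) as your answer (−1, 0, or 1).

1

First reduce: -12 ≡ 49 (mod 61).
Reciprocity: 49 ≡ 1 and 61 ≡ 1 (mod 4), so (49/61) = +(61/49).
Reduce top mod 49: now compute (12/49).
Pull out 2^2: since 49 ≡ 1 (mod 8), (2/49) = +1, so (2/49)^2 = +1.
Reciprocity: 3 ≡ 3 and 49 ≡ 1 (mod 4), so (3/49) = +(49/3).
Reduce top mod 3: now compute (1/3).
Reached (1/3) = 1. Collecting the sign flips along the way, the symbol is +1.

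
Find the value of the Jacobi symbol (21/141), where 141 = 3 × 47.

Reciprocity: 21 ≡ 1 and 141 ≡ 1 (mod 4), so (21/141) = +(141/21).
Reduce top mod 21: now compute (15/21).
Reciprocity: 15 ≡ 3 and 21 ≡ 1 (mod 4), so (15/21) = +(21/15).
Reduce top mod 15: now compute (6/15).
Pull out 2: since 15 ≡ 7 (mod 8), (2/15) = +1.
Reciprocity: 3 ≡ 3 and 15 ≡ 3 (mod 4), so (3/15) = −(15/3).
Reduce top mod 3: now compute (0/3).
Top reduces to 0: gcd > 1, so the symbol is 0.

0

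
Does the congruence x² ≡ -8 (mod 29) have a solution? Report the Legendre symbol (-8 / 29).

First reduce: -8 ≡ 21 (mod 29).
Reciprocity: 21 ≡ 1 and 29 ≡ 1 (mod 4), so (21/29) = +(29/21).
Reduce top mod 21: now compute (8/21).
Pull out 2^3: since 21 ≡ 5 (mod 8), (2/21) = -1, so (2/21)^3 = -1.
Reached (1/21) = 1. Collecting the sign flips along the way, the symbol is -1.

-1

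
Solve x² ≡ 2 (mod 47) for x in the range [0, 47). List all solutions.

Since 47 ≡ 3 (mod 4), a square root of 2 is 2^((47+1)/4) = 2^12 mod 47.
Repeated squaring: 2^2≡4, 2^4≡16, 2^8≡21 (mod 47).
2^12 = 2^(8+4) ≡ 7 (mod 47).
Check: 7² = 49 ≡ 2 (mod 47). The two roots are 7 and 40.

7, 40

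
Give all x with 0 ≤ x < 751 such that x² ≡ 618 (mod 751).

37, 714

Since 751 ≡ 3 (mod 4), a square root of 618 is 618^((751+1)/4) = 618^188 mod 751.
Repeated squaring: 618^2≡416, 618^4≡326, 618^8≡385, 618^16≡278, 618^32≡682, 618^64≡255, 618^128≡439 (mod 751).
618^188 = 618^(128+32+16+8+4) ≡ 37 (mod 751).
Check: 37² = 1369 ≡ 618 (mod 751). The two roots are 37 and 714.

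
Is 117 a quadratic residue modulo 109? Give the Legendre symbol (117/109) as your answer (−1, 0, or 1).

Euler's criterion: (117/109) ≡ 8^54 (mod 109).
8^2 ≡ 64 (mod 109)
8^4 ≡ 63 (mod 109)
8^8 ≡ 45 (mod 109)
8^16 ≡ 63 (mod 109)
8^32 ≡ 45 (mod 109)
8^54 = 8^(32+16+4+2) ≡ 108 (mod 109).
Result is 108 ≡ −1, so (117/109) = −1.

-1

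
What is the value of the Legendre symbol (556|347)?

-1

Euler's criterion: (556/347) ≡ 209^173 (mod 347).
209^2 ≡ 306 (mod 347)
209^4 ≡ 293 (mod 347)
209^8 ≡ 140 (mod 347)
209^16 ≡ 168 (mod 347)
209^32 ≡ 117 (mod 347)
209^64 ≡ 156 (mod 347)
209^128 ≡ 46 (mod 347)
209^173 = 209^(128+32+8+4+1) ≡ 346 (mod 347).
Result is 346 ≡ −1, so (556/347) = −1.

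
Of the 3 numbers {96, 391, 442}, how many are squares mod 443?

(96/443) = -1 → non-residue.
(391/443) = -1 → non-residue.
(442/443) = -1 → non-residue.
Total quadratic residues among the 3: 0.

0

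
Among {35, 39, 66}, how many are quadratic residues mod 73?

1

(35/73) = +1 → QR.
(39/73) = -1 → non-residue.
(66/73) = -1 → non-residue.
Total quadratic residues among the 3: 1.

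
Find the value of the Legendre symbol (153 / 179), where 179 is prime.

Reciprocity: 153 ≡ 1 and 179 ≡ 3 (mod 4), so (153/179) = +(179/153).
Reduce top mod 153: now compute (26/153).
Pull out 2: since 153 ≡ 1 (mod 8), (2/153) = +1.
Reciprocity: 13 ≡ 1 and 153 ≡ 1 (mod 4), so (13/153) = +(153/13).
Reduce top mod 13: now compute (10/13).
Pull out 2: since 13 ≡ 5 (mod 8), (2/13) = -1.
Reciprocity: 5 ≡ 1 and 13 ≡ 1 (mod 4), so (5/13) = +(13/5).
Reduce top mod 5: now compute (3/5).
Reciprocity: 3 ≡ 3 and 5 ≡ 1 (mod 4), so (3/5) = +(5/3).
Reduce top mod 3: now compute (2/3).
Pull out 2: since 3 ≡ 3 (mod 8), (2/3) = -1.
Reached (1/3) = 1. Collecting the sign flips along the way, the symbol is +1.

1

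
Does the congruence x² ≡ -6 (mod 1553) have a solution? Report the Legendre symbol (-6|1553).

First reduce: -6 ≡ 1547 (mod 1553).
Reciprocity: 1547 ≡ 3 and 1553 ≡ 1 (mod 4), so (1547/1553) = +(1553/1547).
Reduce top mod 1547: now compute (6/1547).
Pull out 2: since 1547 ≡ 3 (mod 8), (2/1547) = -1.
Reciprocity: 3 ≡ 3 and 1547 ≡ 3 (mod 4), so (3/1547) = −(1547/3).
Reduce top mod 3: now compute (2/3).
Pull out 2: since 3 ≡ 3 (mod 8), (2/3) = -1.
Reached (1/3) = 1. Collecting the sign flips along the way, the symbol is -1.

-1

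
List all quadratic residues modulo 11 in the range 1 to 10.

1, 3, 4, 5, 9

Square k = 1,…,5 (k and 11−k give the same square):
1²=1, 2²=4, 3²=9, 4²≡5, 5²≡3 (mod 11).
So the quadratic residues mod 11 are {1, 3, 4, 5, 9}.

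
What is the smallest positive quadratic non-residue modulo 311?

11

(2/311) = +1, so 2 is a residue.
(3/311) = +1, so 3 is a residue.
(4/311) = +1, so 4 is a residue.
(5/311) = +1, so 5 is a residue.
(6/311) = +1, so 6 is a residue.
(7/311) = +1, so 7 is a residue.
(8/311) = +1, so 8 is a residue.
(9/311) = +1, so 9 is a residue.
(10/311) = +1, so 10 is a residue.
(11/311) = −1, so 11 is the smallest positive non-residue mod 311.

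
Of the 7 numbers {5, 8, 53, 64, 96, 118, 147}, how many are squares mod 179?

3

(5/179) = +1 → QR.
(8/179) = -1 → non-residue.
(53/179) = -1 → non-residue.
(64/179) = +1 → QR.
(96/179) = -1 → non-residue.
(118/179) = -1 → non-residue.
(147/179) = +1 → QR.
Total quadratic residues among the 7: 3.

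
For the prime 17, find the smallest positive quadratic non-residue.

(2/17) = +1, so 2 is a residue.
(3/17) = −1, so 3 is the smallest positive non-residue mod 17.

3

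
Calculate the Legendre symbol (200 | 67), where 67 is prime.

-1

First reduce: 200 ≡ 66 (mod 67).
Pull out 2: since 67 ≡ 3 (mod 8), (2/67) = -1.
Reciprocity: 33 ≡ 1 and 67 ≡ 3 (mod 4), so (33/67) = +(67/33).
Reduce top mod 33: now compute (1/33).
Reached (1/33) = 1. Collecting the sign flips along the way, the symbol is -1.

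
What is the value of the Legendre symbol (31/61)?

Reciprocity: 31 ≡ 3 and 61 ≡ 1 (mod 4), so (31/61) = +(61/31).
Reduce top mod 31: now compute (30/31).
Pull out 2: since 31 ≡ 7 (mod 8), (2/31) = +1.
Reciprocity: 15 ≡ 3 and 31 ≡ 3 (mod 4), so (15/31) = −(31/15).
Reduce top mod 15: now compute (1/15).
Reached (1/15) = 1. Collecting the sign flips along the way, the symbol is -1.

-1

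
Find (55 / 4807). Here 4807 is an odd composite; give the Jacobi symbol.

Reciprocity: 55 ≡ 3 and 4807 ≡ 3 (mod 4), so (55/4807) = −(4807/55).
Reduce top mod 55: now compute (22/55).
Pull out 2: since 55 ≡ 7 (mod 8), (2/55) = +1.
Reciprocity: 11 ≡ 3 and 55 ≡ 3 (mod 4), so (11/55) = −(55/11).
Reduce top mod 11: now compute (0/11).
Top reduces to 0: gcd > 1, so the symbol is 0.

0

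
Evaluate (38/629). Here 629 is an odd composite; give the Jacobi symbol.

1

Pull out 2: since 629 ≡ 5 (mod 8), (2/629) = -1.
Reciprocity: 19 ≡ 3 and 629 ≡ 1 (mod 4), so (19/629) = +(629/19).
Reduce top mod 19: now compute (2/19).
Pull out 2: since 19 ≡ 3 (mod 8), (2/19) = -1.
Reached (1/19) = 1. Collecting the sign flips along the way, the symbol is +1.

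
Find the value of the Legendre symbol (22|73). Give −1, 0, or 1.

-1

Euler's criterion: (22/73) ≡ 22^36 (mod 73).
22^2 ≡ 46 (mod 73)
22^4 ≡ 72 (mod 73)
22^8 ≡ 1 (mod 73)
22^16 ≡ 1 (mod 73)
22^32 ≡ 1 (mod 73)
22^36 = 22^(32+4) ≡ 72 (mod 73).
Result is 72 ≡ −1, so (22/73) = −1.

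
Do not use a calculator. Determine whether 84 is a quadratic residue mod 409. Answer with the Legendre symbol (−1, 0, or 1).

Euler's criterion: (84/409) ≡ 84^204 (mod 409).
84^2 ≡ 103 (mod 409)
84^4 ≡ 384 (mod 409)
84^8 ≡ 216 (mod 409)
84^16 ≡ 30 (mod 409)
84^32 ≡ 82 (mod 409)
84^64 ≡ 180 (mod 409)
84^128 ≡ 89 (mod 409)
84^204 = 84^(128+64+8+4) ≡ 408 (mod 409).
Result is 408 ≡ −1, so (84/409) = −1.

-1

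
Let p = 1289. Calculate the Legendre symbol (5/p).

1

Reciprocity: 5 ≡ 1 and 1289 ≡ 1 (mod 4), so (5/1289) = +(1289/5).
Reduce top mod 5: now compute (4/5).
Pull out 2^2: since 5 ≡ 5 (mod 8), (2/5) = -1, so (2/5)^2 = +1.
Reached (1/5) = 1. Collecting the sign flips along the way, the symbol is +1.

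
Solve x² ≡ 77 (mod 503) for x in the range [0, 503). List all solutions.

119, 384

Since 503 ≡ 3 (mod 4), a square root of 77 is 77^((503+1)/4) = 77^126 mod 503.
Repeated squaring: 77^2≡396, 77^4≡383, 77^8≡316, 77^16≡262, 77^32≡236, 77^64≡366 (mod 503).
77^126 = 77^(64+32+16+8+4+2) ≡ 384 (mod 503).
Check: 384² = 147456 ≡ 77 (mod 503). The two roots are 119 and 384.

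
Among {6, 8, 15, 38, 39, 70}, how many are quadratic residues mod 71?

4

(6/71) = +1 → QR.
(8/71) = +1 → QR.
(15/71) = +1 → QR.
(38/71) = +1 → QR.
(39/71) = -1 → non-residue.
(70/71) = -1 → non-residue.
Total quadratic residues among the 6: 4.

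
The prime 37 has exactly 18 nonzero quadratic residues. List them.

Square k = 1,…,18 (k and 37−k give the same square):
1²=1, 2²=4, 3²=9, 4²=16, 5²=25, 6²=36, 7²≡12, 8²≡27, 9²≡7, 10²≡26, 11²≡10, 12²≡33, 13²≡21, 14²≡11, 15²≡3, 16²≡34, 17²≡30, 18²≡28 (mod 37).
So the quadratic residues mod 37 are {1, 3, 4, 7, 9, 10, 11, 12, 16, 21, 25, 26, 27, 28, 30, 33, 34, 36}.

1, 3, 4, 7, 9, 10, 11, 12, 16, 21, 25, 26, 27, 28, 30, 33, 34, 36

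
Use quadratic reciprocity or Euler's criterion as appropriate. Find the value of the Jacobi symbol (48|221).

Pull out 2^4: since 221 ≡ 5 (mod 8), (2/221) = -1, so (2/221)^4 = +1.
Reciprocity: 3 ≡ 3 and 221 ≡ 1 (mod 4), so (3/221) = +(221/3).
Reduce top mod 3: now compute (2/3).
Pull out 2: since 3 ≡ 3 (mod 8), (2/3) = -1.
Reached (1/3) = 1. Collecting the sign flips along the way, the symbol is -1.

-1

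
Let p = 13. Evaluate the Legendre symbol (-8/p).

-1

First reduce: -8 ≡ 5 (mod 13).
Reciprocity: 5 ≡ 1 and 13 ≡ 1 (mod 4), so (5/13) = +(13/5).
Reduce top mod 5: now compute (3/5).
Reciprocity: 3 ≡ 3 and 5 ≡ 1 (mod 4), so (3/5) = +(5/3).
Reduce top mod 3: now compute (2/3).
Pull out 2: since 3 ≡ 3 (mod 8), (2/3) = -1.
Reached (1/3) = 1. Collecting the sign flips along the way, the symbol is -1.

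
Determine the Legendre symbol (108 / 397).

Euler's criterion: (108/397) ≡ 108^198 (mod 397).
108^2 ≡ 151 (mod 397)
108^4 ≡ 172 (mod 397)
108^8 ≡ 206 (mod 397)
108^16 ≡ 354 (mod 397)
108^32 ≡ 261 (mod 397)
108^64 ≡ 234 (mod 397)
108^128 ≡ 367 (mod 397)
108^198 = 108^(128+64+4+2) ≡ 1 (mod 397).
Result is 1, so (108/397) = 1.

1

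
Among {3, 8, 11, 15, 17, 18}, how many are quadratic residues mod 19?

(3/19) = -1 → non-residue.
(8/19) = -1 → non-residue.
(11/19) = +1 → QR.
(15/19) = -1 → non-residue.
(17/19) = +1 → QR.
(18/19) = -1 → non-residue.
Total quadratic residues among the 6: 2.

2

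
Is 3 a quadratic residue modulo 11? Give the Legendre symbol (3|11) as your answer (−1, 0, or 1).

Reciprocity: 3 ≡ 3 and 11 ≡ 3 (mod 4), so (3/11) = −(11/3).
Reduce top mod 3: now compute (2/3).
Pull out 2: since 3 ≡ 3 (mod 8), (2/3) = -1.
Reached (1/3) = 1. Collecting the sign flips along the way, the symbol is +1.

1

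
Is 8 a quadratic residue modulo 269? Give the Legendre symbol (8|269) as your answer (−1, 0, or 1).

Pull out 2^3: since 269 ≡ 5 (mod 8), (2/269) = -1, so (2/269)^3 = -1.
Reached (1/269) = 1. Collecting the sign flips along the way, the symbol is -1.

-1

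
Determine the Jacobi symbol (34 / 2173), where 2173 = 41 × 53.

1

Pull out 2: since 2173 ≡ 5 (mod 8), (2/2173) = -1.
Reciprocity: 17 ≡ 1 and 2173 ≡ 1 (mod 4), so (17/2173) = +(2173/17).
Reduce top mod 17: now compute (14/17).
Pull out 2: since 17 ≡ 1 (mod 8), (2/17) = +1.
Reciprocity: 7 ≡ 3 and 17 ≡ 1 (mod 4), so (7/17) = +(17/7).
Reduce top mod 7: now compute (3/7).
Reciprocity: 3 ≡ 3 and 7 ≡ 3 (mod 4), so (3/7) = −(7/3).
Reduce top mod 3: now compute (1/3).
Reached (1/3) = 1. Collecting the sign flips along the way, the symbol is +1.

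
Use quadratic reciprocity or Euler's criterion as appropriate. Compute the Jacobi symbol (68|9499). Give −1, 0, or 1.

1

Pull out 2^2: since 9499 ≡ 3 (mod 8), (2/9499) = -1, so (2/9499)^2 = +1.
Reciprocity: 17 ≡ 1 and 9499 ≡ 3 (mod 4), so (17/9499) = +(9499/17).
Reduce top mod 17: now compute (13/17).
Reciprocity: 13 ≡ 1 and 17 ≡ 1 (mod 4), so (13/17) = +(17/13).
Reduce top mod 13: now compute (4/13).
Pull out 2^2: since 13 ≡ 5 (mod 8), (2/13) = -1, so (2/13)^2 = +1.
Reached (1/13) = 1. Collecting the sign flips along the way, the symbol is +1.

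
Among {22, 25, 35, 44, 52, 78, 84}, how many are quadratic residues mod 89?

(22/89) = +1 → QR.
(25/89) = +1 → QR.
(35/89) = -1 → non-residue.
(44/89) = +1 → QR.
(52/89) = -1 → non-residue.
(78/89) = +1 → QR.
(84/89) = +1 → QR.
Total quadratic residues among the 7: 5.

5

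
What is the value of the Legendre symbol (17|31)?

-1

Reciprocity: 17 ≡ 1 and 31 ≡ 3 (mod 4), so (17/31) = +(31/17).
Reduce top mod 17: now compute (14/17).
Pull out 2: since 17 ≡ 1 (mod 8), (2/17) = +1.
Reciprocity: 7 ≡ 3 and 17 ≡ 1 (mod 4), so (7/17) = +(17/7).
Reduce top mod 7: now compute (3/7).
Reciprocity: 3 ≡ 3 and 7 ≡ 3 (mod 4), so (3/7) = −(7/3).
Reduce top mod 3: now compute (1/3).
Reached (1/3) = 1. Collecting the sign flips along the way, the symbol is -1.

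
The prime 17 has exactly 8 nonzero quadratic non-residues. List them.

3 5 6 7 10 11 12 14

Square k = 1,…,8 (k and 17−k give the same square):
1²=1, 2²=4, 3²=9, 4²=16, 5²≡8, 6²≡2, 7²≡15, 8²≡13 (mod 17).
The residues are {1, 2, 4, 8, 9, 13, 15, 16}; the non-residues are the remaining 8 nonzero classes.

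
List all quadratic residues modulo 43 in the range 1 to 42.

Square k = 1,…,21 (k and 43−k give the same square):
1²=1, 2²=4, 3²=9, 4²=16, 5²=25, 6²=36, 7²≡6, 8²≡21, 9²≡38, 10²≡14, 11²≡35, 12²≡15, 13²≡40, 14²≡24, 15²≡10, 16²≡41, 17²≡31, 18²≡23, 19²≡17, 20²≡13, 21²≡11 (mod 43).
So the quadratic residues mod 43 are {1, 4, 6, 9, 10, 11, 13, 14, 15, 16, 17, 21, 23, 24, 25, 31, 35, 36, 38, 40, 41}.

1 4 6 9 10 11 13 14 15 16 17 21 23 24 25 31 35 36 38 40 41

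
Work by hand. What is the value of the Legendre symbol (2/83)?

-1

Pull out 2: since 83 ≡ 3 (mod 8), (2/83) = -1.
Reached (1/83) = 1. Collecting the sign flips along the way, the symbol is -1.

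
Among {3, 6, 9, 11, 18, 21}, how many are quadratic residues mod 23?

(3/23) = +1 → QR.
(6/23) = +1 → QR.
(9/23) = +1 → QR.
(11/23) = -1 → non-residue.
(18/23) = +1 → QR.
(21/23) = -1 → non-residue.
Total quadratic residues among the 6: 4.

4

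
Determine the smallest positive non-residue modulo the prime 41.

(2/41) = +1, so 2 is a residue.
(3/41) = −1, so 3 is the smallest positive non-residue mod 41.

3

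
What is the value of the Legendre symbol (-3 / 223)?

1

First reduce: -3 ≡ 220 (mod 223).
Pull out 2^2: since 223 ≡ 7 (mod 8), (2/223) = +1, so (2/223)^2 = +1.
Reciprocity: 55 ≡ 3 and 223 ≡ 3 (mod 4), so (55/223) = −(223/55).
Reduce top mod 55: now compute (3/55).
Reciprocity: 3 ≡ 3 and 55 ≡ 3 (mod 4), so (3/55) = −(55/3).
Reduce top mod 3: now compute (1/3).
Reached (1/3) = 1. Collecting the sign flips along the way, the symbol is +1.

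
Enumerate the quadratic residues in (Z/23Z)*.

Square k = 1,…,11 (k and 23−k give the same square):
1²=1, 2²=4, 3²=9, 4²=16, 5²≡2, 6²≡13, 7²≡3, 8²≡18, 9²≡12, 10²≡8, 11²≡6 (mod 23).
So the quadratic residues mod 23 are {1, 2, 3, 4, 6, 8, 9, 12, 13, 16, 18}.

1 2 3 4 6 8 9 12 13 16 18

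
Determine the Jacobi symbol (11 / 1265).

0

Reciprocity: 11 ≡ 3 and 1265 ≡ 1 (mod 4), so (11/1265) = +(1265/11).
Reduce top mod 11: now compute (0/11).
Top reduces to 0: gcd > 1, so the symbol is 0.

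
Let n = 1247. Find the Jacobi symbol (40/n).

Pull out 2^3: since 1247 ≡ 7 (mod 8), (2/1247) = +1, so (2/1247)^3 = +1.
Reciprocity: 5 ≡ 1 and 1247 ≡ 3 (mod 4), so (5/1247) = +(1247/5).
Reduce top mod 5: now compute (2/5).
Pull out 2: since 5 ≡ 5 (mod 8), (2/5) = -1.
Reached (1/5) = 1. Collecting the sign flips along the way, the symbol is -1.

-1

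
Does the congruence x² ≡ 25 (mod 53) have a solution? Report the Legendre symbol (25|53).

Reciprocity: 25 ≡ 1 and 53 ≡ 1 (mod 4), so (25/53) = +(53/25).
Reduce top mod 25: now compute (3/25).
Reciprocity: 3 ≡ 3 and 25 ≡ 1 (mod 4), so (3/25) = +(25/3).
Reduce top mod 3: now compute (1/3).
Reached (1/3) = 1. Collecting the sign flips along the way, the symbol is +1.

1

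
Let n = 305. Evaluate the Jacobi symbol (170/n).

Pull out 2: since 305 ≡ 1 (mod 8), (2/305) = +1.
Reciprocity: 85 ≡ 1 and 305 ≡ 1 (mod 4), so (85/305) = +(305/85).
Reduce top mod 85: now compute (50/85).
Pull out 2: since 85 ≡ 5 (mod 8), (2/85) = -1.
Reciprocity: 25 ≡ 1 and 85 ≡ 1 (mod 4), so (25/85) = +(85/25).
Reduce top mod 25: now compute (10/25).
Pull out 2: since 25 ≡ 1 (mod 8), (2/25) = +1.
Reciprocity: 5 ≡ 1 and 25 ≡ 1 (mod 4), so (5/25) = +(25/5).
Reduce top mod 5: now compute (0/5).
Top reduces to 0: gcd > 1, so the symbol is 0.

0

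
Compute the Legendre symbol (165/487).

Euler's criterion: (165/487) ≡ 165^243 (mod 487).
165^2 ≡ 440 (mod 487)
165^4 ≡ 261 (mod 487)
165^8 ≡ 428 (mod 487)
165^16 ≡ 72 (mod 487)
165^32 ≡ 314 (mod 487)
165^64 ≡ 222 (mod 487)
165^128 ≡ 97 (mod 487)
165^243 = 165^(128+64+32+16+2+1) ≡ 486 (mod 487).
Result is 486 ≡ −1, so (165/487) = −1.

-1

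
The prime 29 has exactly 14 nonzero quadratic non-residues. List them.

Square k = 1,…,14 (k and 29−k give the same square):
1²=1, 2²=4, 3²=9, 4²=16, 5²=25, 6²≡7, 7²≡20, 8²≡6, 9²≡23, 10²≡13, 11²≡5, 12²≡28, 13²≡24, 14²≡22 (mod 29).
The residues are {1, 4, 5, 6, 7, 9, 13, 16, 20, 22, 23, 24, 25, 28}; the non-residues are the remaining 14 nonzero classes.

2,3,8,10,11,12,14,15,17,18,19,21,26,27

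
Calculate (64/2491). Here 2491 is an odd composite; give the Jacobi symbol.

1

Pull out 2^6: since 2491 ≡ 3 (mod 8), (2/2491) = -1, so (2/2491)^6 = +1.
Reached (1/2491) = 1. Collecting the sign flips along the way, the symbol is +1.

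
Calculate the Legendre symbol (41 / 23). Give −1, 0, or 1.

1

Euler's criterion: (41/23) ≡ 18^11 (mod 23).
18^2 ≡ 2 (mod 23)
18^4 ≡ 4 (mod 23)
18^8 ≡ 16 (mod 23)
18^11 = 18^(8+2+1) ≡ 1 (mod 23).
Result is 1, so (41/23) = 1.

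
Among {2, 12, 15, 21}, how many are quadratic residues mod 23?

(2/23) = +1 → QR.
(12/23) = +1 → QR.
(15/23) = -1 → non-residue.
(21/23) = -1 → non-residue.
Total quadratic residues among the 4: 2.

2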